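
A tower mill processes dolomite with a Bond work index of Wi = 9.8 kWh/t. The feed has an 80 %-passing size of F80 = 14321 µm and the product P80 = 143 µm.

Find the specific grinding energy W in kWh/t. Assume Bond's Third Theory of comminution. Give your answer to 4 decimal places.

W = 7.3763 kWh/t

W = 10 Wi (P80^-0.5 − F80^-0.5)
1/√143 = 0.083624;  1/√14321 = 0.008356
W = 10·9.8·(0.083624 − 0.008356) = 7.3763 kWh/t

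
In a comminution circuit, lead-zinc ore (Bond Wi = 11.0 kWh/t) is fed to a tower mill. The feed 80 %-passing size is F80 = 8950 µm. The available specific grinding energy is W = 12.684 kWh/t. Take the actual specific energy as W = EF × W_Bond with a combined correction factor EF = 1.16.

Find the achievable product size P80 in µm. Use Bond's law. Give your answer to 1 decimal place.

P80 = 82.7 µm

W_Bond = 10·Wi·(1/√P₈₀ − 1/√F₈₀)
W_Bond = W / EF = 12.684 / 1.16 = 10.9345 kWh/t
P80^(−½) = W_Bond/(10 Wi) + F80^(−½)
  = 10.9345/(10·11.0) + 1/√8950 = 0.099404 + 0.010570 = 0.109975
P80 = (1/0.109975)² = 9.0930² = 82.68 µm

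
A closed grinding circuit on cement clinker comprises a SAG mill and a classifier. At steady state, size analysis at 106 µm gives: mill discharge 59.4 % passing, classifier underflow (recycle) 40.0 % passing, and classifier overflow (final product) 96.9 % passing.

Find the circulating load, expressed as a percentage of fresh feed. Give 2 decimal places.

CL = 193.30 %

Two-product formula at 106 µm:
(1+r)·d = r·u + o ⇒ r = (o−d)/(d−u)
r = (96.9 − 59.4)/(59.4 − 40.0) = 37.5/19.4 = 1.9330
CL = 100·r = 193.30 %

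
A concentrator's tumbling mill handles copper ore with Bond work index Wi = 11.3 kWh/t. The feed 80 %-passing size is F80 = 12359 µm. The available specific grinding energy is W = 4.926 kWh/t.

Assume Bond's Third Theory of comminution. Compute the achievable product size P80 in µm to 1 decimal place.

P80 = 361.6 µm

Bond:  W = 10 Wi (1/√P − 1/√F)
⇒ 1/√P80 = W/(10 Wi) + 1/√F80
  = 4.9260/(10·11.3) + 1/√12359 = 0.043593 + 0.008995 = 0.052588
P80 = (1/0.052588)² = 19.0157² = 361.60 µm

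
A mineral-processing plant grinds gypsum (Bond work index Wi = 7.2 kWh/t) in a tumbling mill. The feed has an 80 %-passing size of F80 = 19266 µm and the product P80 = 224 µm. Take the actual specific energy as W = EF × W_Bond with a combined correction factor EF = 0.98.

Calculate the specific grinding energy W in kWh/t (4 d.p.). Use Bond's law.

W = 4.2061 kWh/t

W = 10·Wi·[P80^(−½) − F80^(−½)]
1/√224 = 0.066815;  1/√19266 = 0.007205
W = 10·7.2·(0.066815 − 0.007205) = 4.2920 kWh/t
Corrected W = EF·W_Bond = 0.98·4.2920 = 4.2061 kWh/t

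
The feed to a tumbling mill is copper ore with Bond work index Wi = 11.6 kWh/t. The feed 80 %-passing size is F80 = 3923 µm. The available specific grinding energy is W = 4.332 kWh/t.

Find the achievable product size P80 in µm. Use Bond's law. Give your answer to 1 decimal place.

W = 10 Wi (P80^-0.5 − F80^-0.5)
⇒ 1/√P80 = W/(10·Wi) + 1/√F80
  = 4.3320/(10·11.6) + 1/√3923 = 0.037345 + 0.015966 = 0.053311
P80 = (1/0.053311)² = 18.7580² = 351.86 µm

P80 = 351.9 µm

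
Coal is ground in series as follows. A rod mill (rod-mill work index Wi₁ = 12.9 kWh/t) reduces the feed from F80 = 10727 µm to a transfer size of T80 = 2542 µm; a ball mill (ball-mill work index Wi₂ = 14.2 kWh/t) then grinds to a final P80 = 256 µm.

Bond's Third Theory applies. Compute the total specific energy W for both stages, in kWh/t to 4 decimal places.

Bond: W = 10·Wi·(1/√P80 − 1/√F80)
Stage 1 (10727→2542 µm, Wi₁=12.9): W₁ = 10·12.9·(0.019834 − 0.009655) = 1.3131 kWh/t
Stage 2 (2542→256 µm, Wi₂=14.2): W₂ = 10·14.2·(0.062500 − 0.019834) = 6.0586 kWh/t
W = W₁ + W₂ = 1.3131 + 6.0586 = 7.3716 kWh/t

W = 7.3716 kWh/t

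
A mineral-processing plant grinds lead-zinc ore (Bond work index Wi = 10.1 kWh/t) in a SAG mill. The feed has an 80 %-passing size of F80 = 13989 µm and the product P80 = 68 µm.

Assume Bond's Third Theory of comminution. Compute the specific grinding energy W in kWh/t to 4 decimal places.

W = 10·Wi·[P80^(−½) − F80^(−½)]
1/√68 = 0.121268;  1/√13989 = 0.008455
W = 10·10.1·(0.121268 − 0.008455) = 11.3941 kWh/t

W = 11.3941 kWh/t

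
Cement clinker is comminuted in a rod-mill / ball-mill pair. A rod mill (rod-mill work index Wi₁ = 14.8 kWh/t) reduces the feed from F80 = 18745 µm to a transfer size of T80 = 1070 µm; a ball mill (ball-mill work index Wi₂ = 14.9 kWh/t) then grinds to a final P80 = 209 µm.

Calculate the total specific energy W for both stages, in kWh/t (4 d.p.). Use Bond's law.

Bond: W = 10·Wi·(1/√P80 − 1/√F80)
Stage 1 (18745→1070 µm, Wi₁=14.8): W₁ = 10·14.8·(0.030571 − 0.007304) = 3.4435 kWh/t
Stage 2 (1070→209 µm, Wi₂=14.9): W₂ = 10·14.9·(0.069171 − 0.030571) = 5.7515 kWh/t
W = W₁ + W₂ = 3.4435 + 5.7515 = 9.1950 kWh/t

W = 9.1950 kWh/t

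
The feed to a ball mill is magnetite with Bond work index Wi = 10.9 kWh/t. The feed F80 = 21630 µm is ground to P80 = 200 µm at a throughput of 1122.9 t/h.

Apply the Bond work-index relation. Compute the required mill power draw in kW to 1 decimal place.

W = 10 Wi (1/√P80 − 1/√F80)  [Bond]
W = 10·10.9·(1/√200 − 1/√21630) = 10·10.9·(0.063911) = 6.9663 kWh/t
Mill draw = 6.9663 × 1122.9 = 7822.5 kW

P = 7822.5 kW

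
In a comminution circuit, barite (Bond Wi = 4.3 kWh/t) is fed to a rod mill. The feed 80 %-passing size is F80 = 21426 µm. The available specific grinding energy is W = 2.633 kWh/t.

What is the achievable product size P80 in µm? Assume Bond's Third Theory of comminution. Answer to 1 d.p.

P80 = 215.9 µm

W = 10 Wi (P80^-0.5 − F80^-0.5)
⇒ 1/√P80 = W/(10·Wi) + 1/√F80
  = 2.6330/(10·4.3) + 1/√21426 = 0.061233 + 0.006832 = 0.068064
P80 = (1/0.068064)² = 14.6920² = 215.85 µm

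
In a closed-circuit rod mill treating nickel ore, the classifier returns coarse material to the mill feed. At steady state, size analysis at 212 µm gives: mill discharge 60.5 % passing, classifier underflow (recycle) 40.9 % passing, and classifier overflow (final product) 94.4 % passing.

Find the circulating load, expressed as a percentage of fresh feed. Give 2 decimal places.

Let r = R/F. Size balance at 212 µm:
(1+r)d = ru + o → r = (o−d)/(d−u)
r = (94.4 − 60.5)/(60.5 − 40.9) = 33.9/19.6 = 1.7296
CL = 100·r = 172.96 %

CL = 172.96 %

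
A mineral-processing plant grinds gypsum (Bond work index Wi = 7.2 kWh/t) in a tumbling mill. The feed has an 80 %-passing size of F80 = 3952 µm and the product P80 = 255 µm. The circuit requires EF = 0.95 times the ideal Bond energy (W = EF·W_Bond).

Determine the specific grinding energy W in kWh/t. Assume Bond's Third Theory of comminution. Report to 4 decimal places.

W = 3.1953 kWh/t

W = 10 Wi / √P80 − 10 Wi / √F80
1/√255 = 0.062622;  1/√3952 = 0.015907
W = 10·7.2·(0.062622 − 0.015907) = 3.3635 kWh/t
With EF = 0.95: W = 3.3635·0.95 = 3.1953 kWh/t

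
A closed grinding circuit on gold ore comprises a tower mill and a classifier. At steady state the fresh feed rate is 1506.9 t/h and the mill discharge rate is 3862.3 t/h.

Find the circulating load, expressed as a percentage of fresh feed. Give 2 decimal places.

Mill node: discharge = fresh + recycle.
R = M − F = 3862.3 − 1506.9 = 2355.4 t/h
CL = 100·R/F = 100·2355.4/1506.9 = 156.31 %

CL = 156.31 %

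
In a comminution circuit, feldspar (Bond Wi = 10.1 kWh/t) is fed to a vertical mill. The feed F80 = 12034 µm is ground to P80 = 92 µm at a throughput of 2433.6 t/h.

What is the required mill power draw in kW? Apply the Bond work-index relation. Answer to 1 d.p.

P = 23385.1 kW

Bond: W = 10·Wi·(1/√P80 − 1/√F80)
W = 10·10.1·(1/√92 − 1/√12034) = 10·10.1·(0.095141) = 9.6093 kWh/t
Power = W × throughput = 9.6093 kWh/t × 2433.6 t/h = 23385.1 kW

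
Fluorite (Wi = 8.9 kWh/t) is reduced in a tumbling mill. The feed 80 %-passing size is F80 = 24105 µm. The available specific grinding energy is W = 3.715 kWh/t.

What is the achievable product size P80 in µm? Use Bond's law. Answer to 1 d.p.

W_Bond = 10·Wi·(1/√P₈₀ − 1/√F₈₀)
⇒ 1/√P80 = W/(10 Wi) + 1/√F80
  = 3.7150/(10·8.9) + 1/√24105 = 0.041742 + 0.006441 = 0.048182
P80 = (1/0.048182)² = 20.7544² = 430.75 µm

P80 = 430.7 µm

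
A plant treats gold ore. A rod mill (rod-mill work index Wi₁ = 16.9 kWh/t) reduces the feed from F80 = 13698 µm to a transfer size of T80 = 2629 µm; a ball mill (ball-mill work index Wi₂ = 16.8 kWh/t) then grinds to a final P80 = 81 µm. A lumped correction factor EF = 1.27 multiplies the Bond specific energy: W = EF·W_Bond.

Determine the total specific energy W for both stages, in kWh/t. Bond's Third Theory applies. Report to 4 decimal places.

W = 10·Wi·[P80^(−½) − F80^(−½)]
Stage 1 (13698→2629 µm, Wi₁=16.9): W₁ = 10·16.9·(0.019503 − 0.008544) = 1.8521 kWh/t
Stage 2 (2629→81 µm, Wi₂=16.8): W₂ = 10·16.8·(0.111111 − 0.019503) = 15.3901 kWh/t
W = W₁ + W₂ = 1.8521 + 15.3901 = 17.2422 kWh/t
W_actual = 1.27 × 17.2422 = 21.8976 kWh/t

W = 21.8976 kWh/t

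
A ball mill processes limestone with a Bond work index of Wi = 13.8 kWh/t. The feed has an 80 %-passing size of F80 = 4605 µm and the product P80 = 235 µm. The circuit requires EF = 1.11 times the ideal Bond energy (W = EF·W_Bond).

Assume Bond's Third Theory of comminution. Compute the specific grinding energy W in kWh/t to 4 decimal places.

W = 7.7351 kWh/t

W = 10·Wi·(P80^(-½) − F80^(-½))
1/√235 = 0.065233;  1/√4605 = 0.014736
W = 10·13.8·(0.065233 − 0.014736) = 6.9685 kWh/t
W_actual = 1.11 × 6.9685 = 7.7351 kWh/t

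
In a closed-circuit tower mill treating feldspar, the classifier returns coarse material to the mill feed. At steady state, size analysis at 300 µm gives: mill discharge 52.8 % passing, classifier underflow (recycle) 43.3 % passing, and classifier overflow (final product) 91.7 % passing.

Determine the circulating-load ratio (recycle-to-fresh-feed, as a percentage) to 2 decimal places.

CL = 409.47 %

Let r = R/F. Size balance at 300 µm:
(1+r)·d = r·u + o ⇒ r = (o−d)/(d−u)
r = (91.7 − 52.8)/(52.8 − 43.3) = 38.9/9.5 = 4.0947
CL = 100·r = 409.47 %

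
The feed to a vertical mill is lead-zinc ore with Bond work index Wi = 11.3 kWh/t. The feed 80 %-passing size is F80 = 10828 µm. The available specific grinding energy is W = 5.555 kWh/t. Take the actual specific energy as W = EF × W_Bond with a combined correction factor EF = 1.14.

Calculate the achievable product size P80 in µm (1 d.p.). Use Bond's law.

W = 10 Wi (1/√P80 − 1/√F80)  [Bond]
W_Bond = W / EF = 5.555 / 1.14 = 4.8728 kWh/t
1/√P80 = 1/√F80 + W_Bond/(10·Wi)
  = 4.8728/(10·11.3) + 1/√10828 = 0.043122 + 0.009610 = 0.052732
P80 = (1/0.052732)² = 18.9637² = 359.62 µm

P80 = 359.6 µm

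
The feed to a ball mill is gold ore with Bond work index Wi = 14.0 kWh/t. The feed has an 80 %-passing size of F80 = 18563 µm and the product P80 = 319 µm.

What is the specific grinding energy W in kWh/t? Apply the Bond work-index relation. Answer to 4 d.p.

W = 6.8109 kWh/t

W = 10 Wi (P80^-0.5 − F80^-0.5)
1/√319 = 0.055989;  1/√18563 = 0.007340
W = 10·14.0·(0.055989 − 0.007340) = 6.8109 kWh/t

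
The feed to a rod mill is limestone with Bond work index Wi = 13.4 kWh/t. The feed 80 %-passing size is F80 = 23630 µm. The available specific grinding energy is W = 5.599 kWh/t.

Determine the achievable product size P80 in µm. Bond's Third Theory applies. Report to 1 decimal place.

Bond:  W = 10 Wi (1/√P − 1/√F)
P80^-0.5 = F80^-0.5 + W/(10 Wi)
  = 5.5990/(10·13.4) + 1/√23630 = 0.041784 + 0.006505 = 0.048289
P80 = (1/0.048289)² = 20.7087² = 428.85 µm

P80 = 428.9 µm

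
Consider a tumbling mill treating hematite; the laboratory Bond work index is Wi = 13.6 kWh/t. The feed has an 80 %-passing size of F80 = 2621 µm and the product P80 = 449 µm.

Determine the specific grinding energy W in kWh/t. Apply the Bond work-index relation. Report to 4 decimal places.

Bond:  W = 10 Wi (1/√P − 1/√F)
1/√449 = 0.047193;  1/√2621 = 0.019533
W = 10·13.6·(0.047193 − 0.019533) = 3.7618 kWh/t

W = 3.7618 kWh/t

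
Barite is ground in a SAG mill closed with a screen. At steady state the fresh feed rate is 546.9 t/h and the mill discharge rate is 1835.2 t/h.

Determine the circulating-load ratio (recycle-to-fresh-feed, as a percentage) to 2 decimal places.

CL = 235.56 %

Mill node: discharge = fresh + recycle.
R = M − F = 1835.2 − 546.9 = 1288.3 t/h
CL = 100·R/F = 100·1288.3/546.9 = 235.56 %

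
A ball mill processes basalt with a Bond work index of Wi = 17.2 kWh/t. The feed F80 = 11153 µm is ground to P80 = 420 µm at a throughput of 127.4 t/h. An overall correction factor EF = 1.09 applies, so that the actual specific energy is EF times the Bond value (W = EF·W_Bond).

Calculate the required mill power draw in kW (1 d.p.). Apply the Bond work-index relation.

W = 10·Wi·[P80^(−½) − F80^(−½)]
W = 10·17.2·(1/√420 − 1/√11153) = 10·17.2·(0.039326) = 6.7641 kWh/t
Corrected W = EF·W_Bond = 1.09·6.7641 = 7.3728 kWh/t
P = W·T = 7.3728·127.4 = 939.3 kW

P = 939.3 kW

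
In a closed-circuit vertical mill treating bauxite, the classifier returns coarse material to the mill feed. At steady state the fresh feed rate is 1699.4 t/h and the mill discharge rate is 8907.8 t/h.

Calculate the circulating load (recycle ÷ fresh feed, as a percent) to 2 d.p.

CL = 424.17 %

Discharge = new feed + return, hence
R = M − F = 8907.8 − 1699.4 = 7208.4 t/h
CL = 100·R/F = 100·7208.4/1699.4 = 424.17 %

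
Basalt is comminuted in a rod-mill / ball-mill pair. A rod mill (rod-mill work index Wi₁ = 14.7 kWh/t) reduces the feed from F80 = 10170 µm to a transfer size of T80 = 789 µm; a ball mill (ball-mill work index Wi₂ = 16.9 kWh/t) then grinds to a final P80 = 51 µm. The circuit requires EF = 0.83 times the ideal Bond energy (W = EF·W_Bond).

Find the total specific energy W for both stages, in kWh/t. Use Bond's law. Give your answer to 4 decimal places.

W = 10·Wi·[P80^(−½) − F80^(−½)]
Stage 1 (10170→789 µm, Wi₁=14.7): W₁ = 10·14.7·(0.035601 − 0.009916) = 3.7757 kWh/t
Stage 2 (789→51 µm, Wi₂=16.9): W₂ = 10·16.9·(0.140028 − 0.035601) = 17.6482 kWh/t
W = W₁ + W₂ = 3.7757 + 17.6482 = 21.4239 kWh/t
Corrected W = EF·W_Bond = 0.83·21.4239 = 17.7818 kWh/t

W = 17.7818 kWh/t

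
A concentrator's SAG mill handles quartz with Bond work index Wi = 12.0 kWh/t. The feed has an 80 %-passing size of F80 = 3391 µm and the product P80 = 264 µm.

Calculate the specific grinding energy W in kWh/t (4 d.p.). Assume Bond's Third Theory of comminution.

W = 10·Wi·[P80^(−½) − F80^(−½)]
1/√264 = 0.061546;  1/√3391 = 0.017173
W = 10·12.0·(0.061546 − 0.017173) = 5.3248 kWh/t

W = 5.3248 kWh/t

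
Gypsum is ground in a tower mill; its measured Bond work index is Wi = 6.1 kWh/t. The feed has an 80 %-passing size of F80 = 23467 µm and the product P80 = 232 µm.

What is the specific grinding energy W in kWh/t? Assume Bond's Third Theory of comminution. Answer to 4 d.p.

Bond: W = 10·Wi·(1/√P80 − 1/√F80)
1/√232 = 0.065653;  1/√23467 = 0.006528
W = 10·6.1·(0.065653 − 0.006528) = 3.6066 kWh/t

W = 3.6066 kWh/t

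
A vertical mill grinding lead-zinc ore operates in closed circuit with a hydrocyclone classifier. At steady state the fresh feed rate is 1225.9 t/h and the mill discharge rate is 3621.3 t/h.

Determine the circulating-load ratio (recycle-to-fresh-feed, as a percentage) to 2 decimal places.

CL = 195.40 %

Steady state: M = F + R.
R = M − F = 3621.3 − 1225.9 = 2395.4 t/h
CL = 100·R/F = 100·2395.4/1225.9 = 195.40 %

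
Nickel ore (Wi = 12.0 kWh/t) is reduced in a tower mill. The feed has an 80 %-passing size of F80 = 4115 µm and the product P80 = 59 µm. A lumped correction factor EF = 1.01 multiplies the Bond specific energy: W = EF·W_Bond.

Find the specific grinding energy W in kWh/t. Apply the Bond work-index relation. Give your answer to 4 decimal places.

Bond: W = 10·Wi·(1/√P80 − 1/√F80)
1/√59 = 0.130189;  1/√4115 = 0.015589
W = 10·12.0·(0.130189 − 0.015589) = 13.7520 kWh/t
With EF = 1.01: W = 13.7520·1.01 = 13.8895 kWh/t

W = 13.8895 kWh/t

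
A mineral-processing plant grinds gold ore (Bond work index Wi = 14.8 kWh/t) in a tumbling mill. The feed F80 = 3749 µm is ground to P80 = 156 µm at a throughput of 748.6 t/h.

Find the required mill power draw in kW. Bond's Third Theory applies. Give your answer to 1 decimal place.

P = 7061.0 kW

W = 10 Wi (1/√P80 − 1/√F80)  [Bond]
W = 10·14.8·(1/√156 − 1/√3749) = 10·14.8·(0.063732) = 9.4323 kWh/t
P_mill = W·ṁ = 9.4323·748.6 = 7061.0 kW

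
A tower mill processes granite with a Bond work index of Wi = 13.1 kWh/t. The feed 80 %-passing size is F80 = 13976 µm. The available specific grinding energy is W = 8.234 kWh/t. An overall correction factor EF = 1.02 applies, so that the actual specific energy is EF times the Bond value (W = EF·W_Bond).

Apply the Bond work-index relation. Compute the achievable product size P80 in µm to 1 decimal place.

P80 = 203.6 µm

W = 10·Wi·[P80^(−½) − F80^(−½)]
W_Bond = W / EF = 8.234 / 1.02 = 8.0725 kWh/t
1/√P80 = 1/√F80 + W_Bond/(10·Wi)
  = 8.0725/(10·13.1) + 1/√13976 = 0.061623 + 0.008459 = 0.070081
P80 = (1/0.070081)² = 14.2691² = 203.61 µm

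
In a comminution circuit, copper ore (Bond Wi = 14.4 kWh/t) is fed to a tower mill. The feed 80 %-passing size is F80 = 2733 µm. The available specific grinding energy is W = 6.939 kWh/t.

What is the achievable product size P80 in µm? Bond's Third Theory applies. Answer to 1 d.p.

Bond: W = 10·Wi·(1/√P80 − 1/√F80)
⇒ 1/√P80 = W/(10·Wi) + 1/√F80
  = 6.9390/(10·14.4) + 1/√2733 = 0.048188 + 0.019128 = 0.067316
P80 = (1/0.067316)² = 14.8553² = 220.68 µm

P80 = 220.7 µm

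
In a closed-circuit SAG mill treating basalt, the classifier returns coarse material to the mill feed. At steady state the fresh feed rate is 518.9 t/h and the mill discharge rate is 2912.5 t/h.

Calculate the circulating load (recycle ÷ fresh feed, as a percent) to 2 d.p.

Mill node: discharge = fresh + recycle.
R = M − F = 2912.5 − 518.9 = 2393.6 t/h
CL = 100·R/F = 100·2393.6/518.9 = 461.28 %

CL = 461.28 %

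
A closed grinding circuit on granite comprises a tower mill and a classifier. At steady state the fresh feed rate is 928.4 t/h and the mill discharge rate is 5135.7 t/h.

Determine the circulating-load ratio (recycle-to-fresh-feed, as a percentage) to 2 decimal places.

M = F + R at steady state, so:
R = M − F = 5135.7 − 928.4 = 4207.3 t/h
CL = 100·R/F = 100·4207.3/928.4 = 453.18 %

CL = 453.18 %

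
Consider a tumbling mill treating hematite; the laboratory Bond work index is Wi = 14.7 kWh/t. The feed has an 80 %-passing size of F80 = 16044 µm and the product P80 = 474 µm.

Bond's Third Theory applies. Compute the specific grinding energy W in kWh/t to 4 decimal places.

W = 5.5914 kWh/t

Bond: W = 10·Wi·(1/√P80 − 1/√F80)
1/√474 = 0.045932;  1/√16044 = 0.007895
W = 10·14.7·(0.045932 − 0.007895) = 5.5914 kWh/t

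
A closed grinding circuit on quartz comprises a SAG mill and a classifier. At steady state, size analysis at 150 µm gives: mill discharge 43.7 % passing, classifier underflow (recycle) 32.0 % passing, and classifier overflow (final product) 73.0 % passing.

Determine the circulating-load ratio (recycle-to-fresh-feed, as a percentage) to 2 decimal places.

CL = 250.43 %

Balance %-passing 150 µm (r = R/F):
(1+r)d = ru + o → r = (o−d)/(d−u)
r = (73.0 − 43.7)/(43.7 − 32.0) = 29.3/11.7 = 2.5043
CL = 100·r = 250.43 %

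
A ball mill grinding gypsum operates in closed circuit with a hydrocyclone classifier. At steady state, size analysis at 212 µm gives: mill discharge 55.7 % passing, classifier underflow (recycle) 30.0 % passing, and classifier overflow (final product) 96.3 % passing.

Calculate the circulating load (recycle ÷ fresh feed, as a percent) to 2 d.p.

Balance %-passing 212 µm (r = R/F):
d + r·d = r·u + o → r(d−u) = o−d
r = (96.3 − 55.7)/(55.7 − 30.0) = 40.6/25.7 = 1.5798
CL = 100·r = 157.98 %

CL = 157.98 %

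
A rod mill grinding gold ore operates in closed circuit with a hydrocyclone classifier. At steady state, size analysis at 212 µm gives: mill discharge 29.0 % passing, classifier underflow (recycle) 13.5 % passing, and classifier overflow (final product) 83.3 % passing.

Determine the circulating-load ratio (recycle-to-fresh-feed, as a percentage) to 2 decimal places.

Mass balance on the −212 µm fraction:
d + r·d = r·u + o → r(d−u) = o−d
r = (83.3 − 29.0)/(29.0 − 13.5) = 54.3/15.5 = 3.5032
CL = 100·r = 350.32 %

CL = 350.32 %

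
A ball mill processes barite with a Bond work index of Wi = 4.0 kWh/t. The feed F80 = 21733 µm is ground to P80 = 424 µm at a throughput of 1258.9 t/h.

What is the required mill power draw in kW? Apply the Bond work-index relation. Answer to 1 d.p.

P = 2103.9 kW

W = 10 Wi (1/√P80 − 1/√F80)  [Bond]
W = 10·4.0·(1/√424 − 1/√21733) = 10·4.0·(0.041781) = 1.6712 kWh/t
Power = W × throughput = 1.6712 kWh/t × 1258.9 t/h = 2103.9 kW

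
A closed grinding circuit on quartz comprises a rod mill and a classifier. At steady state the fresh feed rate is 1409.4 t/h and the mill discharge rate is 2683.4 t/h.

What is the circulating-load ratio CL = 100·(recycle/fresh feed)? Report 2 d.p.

CL = 90.39 %

Discharge = new feed + return, hence
R = M − F = 2683.4 − 1409.4 = 1274.0 t/h
CL = 100·R/F = 100·1274.0/1409.4 = 90.39 %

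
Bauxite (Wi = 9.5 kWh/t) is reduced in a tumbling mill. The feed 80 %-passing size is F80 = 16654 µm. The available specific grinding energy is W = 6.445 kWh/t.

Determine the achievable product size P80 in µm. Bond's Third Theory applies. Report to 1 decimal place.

W = 10·Wi·[P80^(−½) − F80^(−½)]
P80^-0.5 = F80^-0.5 + W/(10 Wi)
  = 6.4450/(10·9.5) + 1/√16654 = 0.067842 + 0.007749 = 0.075591
P80 = (1/0.075591)² = 13.2291² = 175.01 µm

P80 = 175.0 µm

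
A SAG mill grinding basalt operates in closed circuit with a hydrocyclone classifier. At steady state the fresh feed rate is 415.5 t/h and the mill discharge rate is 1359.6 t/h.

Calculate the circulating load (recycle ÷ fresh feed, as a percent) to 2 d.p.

M = F + R at steady state, so:
R = M − F = 1359.6 − 415.5 = 944.1 t/h
CL = 100·R/F = 100·944.1/415.5 = 227.22 %

CL = 227.22 %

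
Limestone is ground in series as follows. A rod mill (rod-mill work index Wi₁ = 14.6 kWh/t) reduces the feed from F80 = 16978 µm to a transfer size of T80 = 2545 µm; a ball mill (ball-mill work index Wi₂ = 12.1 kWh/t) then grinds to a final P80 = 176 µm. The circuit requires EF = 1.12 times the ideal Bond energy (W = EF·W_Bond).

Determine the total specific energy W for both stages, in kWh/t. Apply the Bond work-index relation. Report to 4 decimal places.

W = 9.5153 kWh/t

W = 10 Wi (1/√P80 − 1/√F80)  [Bond]
Stage 1 (16978→2545 µm, Wi₁=14.6): W₁ = 10·14.6·(0.019822 − 0.007675) = 1.7736 kWh/t
Stage 2 (2545→176 µm, Wi₂=12.1): W₂ = 10·12.1·(0.075378 − 0.019822) = 6.7222 kWh/t
W = W₁ + W₂ = 1.7736 + 6.7222 = 8.4958 kWh/t
With EF = 1.12: W = 8.4958·1.12 = 9.5153 kWh/t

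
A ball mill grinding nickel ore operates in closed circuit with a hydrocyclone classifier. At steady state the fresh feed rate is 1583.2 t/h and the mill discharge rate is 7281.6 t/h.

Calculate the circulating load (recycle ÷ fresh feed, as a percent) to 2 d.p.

Steady state: M = F + R.
R = M − F = 7281.6 − 1583.2 = 5698.4 t/h
CL = 100·R/F = 100·5698.4/1583.2 = 359.93 %

CL = 359.93 %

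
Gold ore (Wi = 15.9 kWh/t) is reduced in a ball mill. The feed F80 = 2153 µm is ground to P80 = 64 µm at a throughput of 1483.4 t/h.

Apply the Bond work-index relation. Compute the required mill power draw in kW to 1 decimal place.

Bond: W = 10·Wi·(1/√P80 − 1/√F80)
W = 10·15.9·(1/√64 − 1/√2153) = 10·15.9·(0.103448) = 16.4483 kWh/t
Mill draw = 16.4483 × 1483.4 = 24399.4 kW

P = 24399.4 kW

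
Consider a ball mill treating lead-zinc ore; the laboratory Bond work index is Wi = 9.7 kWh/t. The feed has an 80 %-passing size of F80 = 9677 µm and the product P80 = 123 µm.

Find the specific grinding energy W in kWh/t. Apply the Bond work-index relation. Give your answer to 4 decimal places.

W = 7.7601 kWh/t

W_Bond = 10·Wi·(1/√P₈₀ − 1/√F₈₀)
1/√123 = 0.090167;  1/√9677 = 0.010166
W = 10·9.7·(0.090167 − 0.010166) = 7.7601 kWh/t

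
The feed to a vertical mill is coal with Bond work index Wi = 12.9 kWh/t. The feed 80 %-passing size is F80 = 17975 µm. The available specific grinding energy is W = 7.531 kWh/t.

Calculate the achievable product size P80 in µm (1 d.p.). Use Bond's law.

P80 = 230.7 µm

W = 10·Wi·[P80^(−½) − F80^(−½)]
P80^(−½) = W/(10 Wi) + F80^(−½)
  = 7.5310/(10·12.9) + 1/√17975 = 0.058380 + 0.007459 = 0.065839
P80 = (1/0.065839)² = 15.1887² = 230.70 µm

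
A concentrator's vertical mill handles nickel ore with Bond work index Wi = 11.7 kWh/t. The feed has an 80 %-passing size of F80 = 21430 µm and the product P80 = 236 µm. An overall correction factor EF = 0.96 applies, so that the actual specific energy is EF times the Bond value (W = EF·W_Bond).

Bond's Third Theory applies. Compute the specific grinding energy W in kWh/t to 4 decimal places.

W = 10 Wi / √P80 − 10 Wi / √F80
1/√236 = 0.065094;  1/√21430 = 0.006831
W = 10·11.7·(0.065094 − 0.006831) = 6.8168 kWh/t
W_actual = 0.96 × 6.8168 = 6.5441 kWh/t

W = 6.5441 kWh/t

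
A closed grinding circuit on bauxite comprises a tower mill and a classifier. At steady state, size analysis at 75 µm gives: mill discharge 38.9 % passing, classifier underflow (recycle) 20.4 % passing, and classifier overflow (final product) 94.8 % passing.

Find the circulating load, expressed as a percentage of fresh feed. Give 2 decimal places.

CL = 302.16 %

Let r = R/F. Size balance at 75 µm:
(1+r)·d = r·u + o ⇒ r = (o−d)/(d−u)
r = (94.8 − 38.9)/(38.9 − 20.4) = 55.9/18.5 = 3.0216
CL = 100·r = 302.16 %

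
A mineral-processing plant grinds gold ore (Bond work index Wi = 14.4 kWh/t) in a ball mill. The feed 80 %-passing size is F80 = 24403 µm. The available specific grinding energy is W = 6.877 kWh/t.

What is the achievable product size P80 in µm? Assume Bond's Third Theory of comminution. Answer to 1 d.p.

W = 10 Wi / √P80 − 10 Wi / √F80
⇒ 1/√P80 = W/(10 Wi) + 1/√F80
  = 6.8770/(10·14.4) + 1/√24403 = 0.047757 + 0.006401 = 0.054158
P80 = (1/0.054158)² = 18.4644² = 340.93 µm

P80 = 340.9 µm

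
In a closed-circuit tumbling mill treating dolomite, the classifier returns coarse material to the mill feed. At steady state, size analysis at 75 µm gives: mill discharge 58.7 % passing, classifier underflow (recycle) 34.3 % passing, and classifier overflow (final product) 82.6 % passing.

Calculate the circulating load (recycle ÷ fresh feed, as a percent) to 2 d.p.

CL = 97.95 %

Balance %-passing 75 µm (r = R/F):
(1+r)·d = r·u + o ⇒ r = (o−d)/(d−u)
r = (82.6 − 58.7)/(58.7 − 34.3) = 23.9/24.4 = 0.9795
CL = 100·r = 97.95 %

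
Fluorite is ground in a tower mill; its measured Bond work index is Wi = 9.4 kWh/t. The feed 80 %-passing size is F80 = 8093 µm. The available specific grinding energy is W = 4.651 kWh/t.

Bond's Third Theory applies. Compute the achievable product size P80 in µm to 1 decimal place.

P80 = 272.4 µm

W = 10 Wi (1/√P80 − 1/√F80)  [Bond]
⇒ 1/√P80 = W/(10 Wi) + 1/√F80
  = 4.6510/(10·9.4) + 1/√8093 = 0.049479 + 0.011116 = 0.060595
P80 = (1/0.060595)² = 16.5031² = 272.35 µm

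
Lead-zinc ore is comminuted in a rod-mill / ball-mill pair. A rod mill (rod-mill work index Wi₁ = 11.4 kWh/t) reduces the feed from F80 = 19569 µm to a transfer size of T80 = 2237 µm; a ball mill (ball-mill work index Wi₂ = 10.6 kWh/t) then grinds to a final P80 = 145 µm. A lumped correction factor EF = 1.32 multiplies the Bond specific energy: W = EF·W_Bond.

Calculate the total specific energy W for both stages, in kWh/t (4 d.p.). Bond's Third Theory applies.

W = 10·Wi·[P80^(−½) − F80^(−½)]
Stage 1 (19569→2237 µm, Wi₁=11.4): W₁ = 10·11.4·(0.021143 − 0.007149) = 1.5954 kWh/t
Stage 2 (2237→145 µm, Wi₂=10.6): W₂ = 10·10.6·(0.083045 − 0.021143) = 6.5617 kWh/t
W = W₁ + W₂ = 1.5954 + 6.5617 = 8.1570 kWh/t
Corrected W = EF·W_Bond = 1.32·8.1570 = 10.7673 kWh/t

W = 10.7673 kWh/t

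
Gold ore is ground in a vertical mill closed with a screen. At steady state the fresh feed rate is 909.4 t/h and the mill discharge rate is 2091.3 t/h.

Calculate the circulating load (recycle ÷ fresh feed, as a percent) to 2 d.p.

Discharge = new feed + return, hence
R = M − F = 2091.3 − 909.4 = 1181.9 t/h
CL = 100·R/F = 100·1181.9/909.4 = 129.96 %

CL = 129.96 %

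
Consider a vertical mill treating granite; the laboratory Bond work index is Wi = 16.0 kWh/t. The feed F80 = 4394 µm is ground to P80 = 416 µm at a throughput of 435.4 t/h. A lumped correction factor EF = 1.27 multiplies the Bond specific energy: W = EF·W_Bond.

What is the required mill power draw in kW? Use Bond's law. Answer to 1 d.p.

W = 10·Wi·[P80^(−½) − F80^(−½)]
W = 10·16.0·(1/√416 − 1/√4394) = 10·16.0·(0.033943) = 5.4309 kWh/t
With EF = 1.27: W = 5.4309·1.27 = 6.8973 kWh/t
P_mill = W·ṁ = 6.8973·435.4 = 3003.1 kW

P = 3003.1 kW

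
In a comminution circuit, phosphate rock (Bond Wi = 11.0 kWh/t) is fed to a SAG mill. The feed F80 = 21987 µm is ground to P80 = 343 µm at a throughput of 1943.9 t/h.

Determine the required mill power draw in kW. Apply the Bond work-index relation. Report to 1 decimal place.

W = 10 Wi (1/√P80 − 1/√F80)  [Bond]
W = 10·11.0·(1/√343 − 1/√21987) = 10·11.0·(0.047251) = 5.1976 kWh/t
Mill draw = 5.1976 × 1943.9 = 10103.6 kW

P = 10103.6 kW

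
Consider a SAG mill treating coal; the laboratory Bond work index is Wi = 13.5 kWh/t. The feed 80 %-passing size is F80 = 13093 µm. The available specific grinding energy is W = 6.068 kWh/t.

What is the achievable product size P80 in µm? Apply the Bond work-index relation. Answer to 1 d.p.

W = 10 Wi (1/√P80 − 1/√F80)  [Bond]
P80^(−½) = W/(10 Wi) + F80^(−½)
  = 6.0680/(10·13.5) + 1/√13093 = 0.044948 + 0.008739 = 0.053688
P80 = (1/0.053688)² = 18.6263² = 346.94 µm

P80 = 346.9 µm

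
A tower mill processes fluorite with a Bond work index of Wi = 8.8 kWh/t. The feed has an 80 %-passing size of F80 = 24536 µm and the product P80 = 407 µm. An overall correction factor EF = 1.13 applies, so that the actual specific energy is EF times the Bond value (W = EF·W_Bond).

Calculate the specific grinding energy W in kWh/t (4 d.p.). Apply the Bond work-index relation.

W = 4.2942 kWh/t

W = 10 Wi (P80^-0.5 − F80^-0.5)
1/√407 = 0.049568;  1/√24536 = 0.006384
W = 10·8.8·(0.049568 − 0.006384) = 3.8002 kWh/t
Apply correction: 3.8002 × 1.13 = 4.2942 kWh/t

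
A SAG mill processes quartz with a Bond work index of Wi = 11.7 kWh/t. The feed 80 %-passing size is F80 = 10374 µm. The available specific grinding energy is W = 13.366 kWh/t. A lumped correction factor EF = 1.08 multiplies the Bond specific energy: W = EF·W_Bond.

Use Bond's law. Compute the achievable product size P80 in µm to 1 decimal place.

P80 = 74.8 µm

Bond: W = 10·Wi·(1/√P80 − 1/√F80)
W_Bond = W / EF = 13.366 / 1.08 = 12.3759 kWh/t
P80^(−½) = W_Bond/(10 Wi) + F80^(−½)
  = 12.3759/(10·11.7) + 1/√10374 = 0.105777 + 0.009818 = 0.115595
P80 = (1/0.115595)² = 8.6509² = 74.84 µm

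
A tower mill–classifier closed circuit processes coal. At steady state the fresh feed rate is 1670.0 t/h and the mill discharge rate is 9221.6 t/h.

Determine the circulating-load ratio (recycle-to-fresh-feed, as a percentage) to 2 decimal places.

Steady state: M = F + R.
R = M − F = 9221.6 − 1670.0 = 7551.6 t/h
CL = 100·R/F = 100·7551.6/1670.0 = 452.19 %

CL = 452.19 %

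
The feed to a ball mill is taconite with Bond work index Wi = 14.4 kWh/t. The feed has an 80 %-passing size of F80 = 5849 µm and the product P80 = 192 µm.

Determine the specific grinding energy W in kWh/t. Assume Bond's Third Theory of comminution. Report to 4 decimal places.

W = 8.5094 kWh/t

Bond: W = 10·Wi·(1/√P80 − 1/√F80)
1/√192 = 0.072169;  1/√5849 = 0.013076
W = 10·14.4·(0.072169 − 0.013076) = 8.5094 kWh/t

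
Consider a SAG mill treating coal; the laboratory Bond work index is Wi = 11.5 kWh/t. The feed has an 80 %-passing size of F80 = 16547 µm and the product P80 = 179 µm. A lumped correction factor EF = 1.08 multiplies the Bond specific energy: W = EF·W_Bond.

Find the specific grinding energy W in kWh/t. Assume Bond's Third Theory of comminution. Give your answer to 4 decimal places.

W_Bond = 10·Wi·(1/√P₈₀ − 1/√F₈₀)
1/√179 = 0.074744;  1/√16547 = 0.007774
W = 10·11.5·(0.074744 − 0.007774) = 7.7015 kWh/t
Corrected W = EF·W_Bond = 1.08·7.7015 = 8.3176 kWh/t

W = 8.3176 kWh/t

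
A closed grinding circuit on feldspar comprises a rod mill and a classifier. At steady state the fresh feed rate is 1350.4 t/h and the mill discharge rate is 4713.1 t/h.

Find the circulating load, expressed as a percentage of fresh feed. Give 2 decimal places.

Steady state: M = F + R.
R = M − F = 4713.1 − 1350.4 = 3362.7 t/h
CL = 100·R/F = 100·3362.7/1350.4 = 249.02 %

CL = 249.02 %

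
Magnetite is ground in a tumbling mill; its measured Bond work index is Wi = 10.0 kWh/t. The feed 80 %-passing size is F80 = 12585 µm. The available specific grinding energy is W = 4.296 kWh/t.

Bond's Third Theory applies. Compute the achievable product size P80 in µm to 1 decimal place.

Bond: W = 10·Wi·(1/√P80 − 1/√F80)
⇒ 1/√P80 = W/(10 Wi) + 1/√F80
  = 4.2960/(10·10.0) + 1/√12585 = 0.042960 + 0.008914 = 0.051874
P80 = (1/0.051874)² = 19.2775² = 371.62 µm

P80 = 371.6 µm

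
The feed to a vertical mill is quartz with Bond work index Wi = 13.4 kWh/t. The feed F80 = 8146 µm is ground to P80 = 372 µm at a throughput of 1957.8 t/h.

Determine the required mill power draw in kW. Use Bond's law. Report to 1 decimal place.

P = 10695.3 kW

W = 10·Wi·(P80^(-½) − F80^(-½))
W = 10·13.4·(1/√372 − 1/√8146) = 10·13.4·(0.040768) = 5.4629 kWh/t
P = W·T = 5.4629·1957.8 = 10695.3 kW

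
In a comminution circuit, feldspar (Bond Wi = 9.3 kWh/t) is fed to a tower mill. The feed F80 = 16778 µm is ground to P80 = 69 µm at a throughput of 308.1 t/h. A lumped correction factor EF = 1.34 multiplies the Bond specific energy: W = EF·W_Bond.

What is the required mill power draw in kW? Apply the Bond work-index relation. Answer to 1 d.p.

W = 10·Wi·[P80^(−½) − F80^(−½)]
W = 10·9.3·(1/√69 − 1/√16778) = 10·9.3·(0.112666) = 10.4779 kWh/t
With EF = 1.34: W = 10.4779·1.34 = 14.0404 kWh/t
P_mill = W·ṁ = 14.0404·308.1 = 4325.8 kW

P = 4325.8 kW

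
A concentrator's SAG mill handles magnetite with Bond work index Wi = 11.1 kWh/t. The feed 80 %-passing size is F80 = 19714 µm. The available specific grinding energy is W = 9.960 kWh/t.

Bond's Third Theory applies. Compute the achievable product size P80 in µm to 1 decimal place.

W_Bond = 10·Wi·(1/√P₈₀ − 1/√F₈₀)
P80^(−½) = W/(10 Wi) + F80^(−½)
  = 9.9600/(10·11.1) + 1/√19714 = 0.089730 + 0.007122 = 0.096852
P80 = (1/0.096852)² = 10.3250² = 106.61 µm

P80 = 106.6 µm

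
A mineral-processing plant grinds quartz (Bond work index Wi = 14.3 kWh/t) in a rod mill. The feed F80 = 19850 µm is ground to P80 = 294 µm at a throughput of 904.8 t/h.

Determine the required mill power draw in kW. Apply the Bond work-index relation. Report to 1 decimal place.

P = 6627.6 kW

W = 10·Wi·(P80^(-½) − F80^(-½))
W = 10·14.3·(1/√294 − 1/√19850) = 10·14.3·(0.051223) = 7.3250 kWh/t
Mill draw = 7.3250 × 904.8 = 6627.6 kW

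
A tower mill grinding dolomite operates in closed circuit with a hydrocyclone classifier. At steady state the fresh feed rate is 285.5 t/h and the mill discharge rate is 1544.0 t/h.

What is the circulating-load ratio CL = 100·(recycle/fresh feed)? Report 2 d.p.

Discharge = new feed + return, hence
R = M − F = 1544.0 − 285.5 = 1258.5 t/h
CL = 100·R/F = 100·1258.5/285.5 = 440.81 %

CL = 440.81 %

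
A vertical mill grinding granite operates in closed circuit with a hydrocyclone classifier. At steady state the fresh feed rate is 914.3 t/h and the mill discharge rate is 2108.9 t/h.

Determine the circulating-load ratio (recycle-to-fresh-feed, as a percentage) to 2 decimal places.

CL = 130.66 %

M = F + R at steady state, so:
R = M − F = 2108.9 − 914.3 = 1194.6 t/h
CL = 100·R/F = 100·1194.6/914.3 = 130.66 %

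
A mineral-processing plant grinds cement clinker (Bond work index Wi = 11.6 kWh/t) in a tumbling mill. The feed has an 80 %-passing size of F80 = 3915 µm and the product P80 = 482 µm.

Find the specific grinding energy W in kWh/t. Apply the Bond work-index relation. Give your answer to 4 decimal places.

W = 3.4297 kWh/t

Bond:  W = 10 Wi (1/√P − 1/√F)
1/√482 = 0.045549;  1/√3915 = 0.015982
W = 10·11.6·(0.045549 − 0.015982) = 3.4297 kWh/t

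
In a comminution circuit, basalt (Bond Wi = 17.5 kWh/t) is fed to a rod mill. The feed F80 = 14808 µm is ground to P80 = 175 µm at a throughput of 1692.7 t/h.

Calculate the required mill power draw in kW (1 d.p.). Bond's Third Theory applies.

P = 19958.0 kW

Bond: W = 10·Wi·(1/√P80 − 1/√F80)
W = 10·17.5·(1/√175 − 1/√14808) = 10·17.5·(0.067375) = 11.7907 kWh/t
P = W·T = 11.7907·1692.7 = 19958.0 kW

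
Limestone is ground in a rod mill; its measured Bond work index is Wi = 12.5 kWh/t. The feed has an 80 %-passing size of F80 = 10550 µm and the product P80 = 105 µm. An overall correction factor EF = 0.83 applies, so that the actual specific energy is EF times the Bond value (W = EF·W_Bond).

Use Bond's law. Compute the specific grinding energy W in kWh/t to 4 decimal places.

W = 9.1149 kWh/t

W = 10 Wi (1/√P80 − 1/√F80)  [Bond]
1/√105 = 0.097590;  1/√10550 = 0.009736
W = 10·12.5·(0.097590 − 0.009736) = 10.9818 kWh/t
Apply correction: 10.9818 × 0.83 = 9.1149 kWh/t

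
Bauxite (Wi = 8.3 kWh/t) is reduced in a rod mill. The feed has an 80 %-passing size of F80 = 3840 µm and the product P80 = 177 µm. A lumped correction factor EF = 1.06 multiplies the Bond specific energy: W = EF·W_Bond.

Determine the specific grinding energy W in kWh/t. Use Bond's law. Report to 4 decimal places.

W = 5.1932 kWh/t

Bond:  W = 10 Wi (1/√P − 1/√F)
1/√177 = 0.075165;  1/√3840 = 0.016137
W = 10·8.3·(0.075165 − 0.016137) = 4.8993 kWh/t
Corrected W = EF·W_Bond = 1.06·4.8993 = 5.1932 kWh/t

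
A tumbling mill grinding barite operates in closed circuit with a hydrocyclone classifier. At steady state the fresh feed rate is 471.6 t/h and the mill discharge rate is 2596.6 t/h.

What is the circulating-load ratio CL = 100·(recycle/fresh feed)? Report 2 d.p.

CL = 450.59 %

Mill node: discharge = fresh + recycle.
R = M − F = 2596.6 − 471.6 = 2125.0 t/h
CL = 100·R/F = 100·2125.0/471.6 = 450.59 %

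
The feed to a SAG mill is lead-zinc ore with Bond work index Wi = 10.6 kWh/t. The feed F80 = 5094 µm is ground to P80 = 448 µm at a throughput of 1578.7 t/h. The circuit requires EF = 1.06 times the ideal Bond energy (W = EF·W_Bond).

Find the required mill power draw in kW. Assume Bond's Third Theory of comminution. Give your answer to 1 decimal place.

P = 5895.2 kW

W = 10·Wi·(P80^(-½) − F80^(-½))
W = 10·10.6·(1/√448 − 1/√5094) = 10·10.6·(0.033235) = 3.5229 kWh/t
Corrected W = EF·W_Bond = 1.06·3.5229 = 3.7342 kWh/t
Mill draw = 3.7342 × 1578.7 = 5895.2 kW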